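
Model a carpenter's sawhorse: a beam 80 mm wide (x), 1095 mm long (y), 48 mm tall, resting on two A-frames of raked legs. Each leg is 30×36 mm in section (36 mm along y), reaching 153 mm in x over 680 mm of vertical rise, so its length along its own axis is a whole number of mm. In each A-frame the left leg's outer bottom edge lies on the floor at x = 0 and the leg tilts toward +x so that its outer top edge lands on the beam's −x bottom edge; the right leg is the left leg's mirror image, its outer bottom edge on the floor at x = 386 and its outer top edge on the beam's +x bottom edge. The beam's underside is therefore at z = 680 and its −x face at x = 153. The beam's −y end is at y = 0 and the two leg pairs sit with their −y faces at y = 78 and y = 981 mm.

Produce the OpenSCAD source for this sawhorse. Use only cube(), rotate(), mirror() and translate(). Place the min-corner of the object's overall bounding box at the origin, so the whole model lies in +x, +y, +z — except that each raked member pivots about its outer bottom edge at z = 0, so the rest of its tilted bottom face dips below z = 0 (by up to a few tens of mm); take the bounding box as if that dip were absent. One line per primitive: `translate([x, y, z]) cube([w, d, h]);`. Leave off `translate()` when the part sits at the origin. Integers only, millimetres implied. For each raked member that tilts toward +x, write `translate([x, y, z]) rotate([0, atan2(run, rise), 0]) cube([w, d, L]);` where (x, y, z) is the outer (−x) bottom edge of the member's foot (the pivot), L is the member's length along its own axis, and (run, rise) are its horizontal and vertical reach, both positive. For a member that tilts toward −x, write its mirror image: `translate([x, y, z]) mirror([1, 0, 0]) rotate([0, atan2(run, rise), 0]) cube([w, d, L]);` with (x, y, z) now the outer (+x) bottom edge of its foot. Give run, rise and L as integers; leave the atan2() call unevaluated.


translate([153, 0, 680]) cube([80, 1095, 48]);
translate([0, 78, 0]) rotate([0, atan2(153, 680), 0]) cube([30, 36, 697]);
translate([386, 78, 0]) mirror([1, 0, 0]) rotate([0, atan2(153, 680), 0]) cube([30, 36, 697]);
translate([0, 981, 0]) rotate([0, atan2(153, 680), 0]) cube([30, 36, 697]);
translate([386, 981, 0]) mirror([1, 0, 0]) rotate([0, atan2(153, 680), 0]) cube([30, 36, 697]);


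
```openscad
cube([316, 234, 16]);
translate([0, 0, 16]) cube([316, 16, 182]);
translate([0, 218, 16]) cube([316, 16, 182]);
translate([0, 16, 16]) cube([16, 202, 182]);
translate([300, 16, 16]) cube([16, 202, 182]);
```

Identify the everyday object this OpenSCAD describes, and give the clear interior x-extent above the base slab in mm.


An open box. The internal width is 284 mm.

A 316×234 base slab with four walls standing on it — an open box. The base is 316 mm wide and the walls are 16 mm thick, so the internal width is 316 − 2 × 16 = 284 mm.


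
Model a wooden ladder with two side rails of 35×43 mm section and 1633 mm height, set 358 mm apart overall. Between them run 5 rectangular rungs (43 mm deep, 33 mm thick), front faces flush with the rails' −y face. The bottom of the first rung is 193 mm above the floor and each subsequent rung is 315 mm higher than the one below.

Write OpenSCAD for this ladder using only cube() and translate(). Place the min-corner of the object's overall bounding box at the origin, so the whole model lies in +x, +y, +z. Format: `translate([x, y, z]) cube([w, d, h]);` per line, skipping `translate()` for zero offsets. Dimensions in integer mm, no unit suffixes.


// rung span = 358 - 2*35 = 288
// rung[k] z = 193 + k*315
cube([35, 43, 1633]);
translate([323, 0, 0]) cube([35, 43, 1633]);
translate([35, 0, 193]) cube([288, 43, 33]);
translate([35, 0, 508]) cube([288, 43, 33]);
translate([35, 0, 823]) cube([288, 43, 33]);
translate([35, 0, 1138]) cube([288, 43, 33]);
translate([35, 0, 1453]) cube([288, 43, 33]);


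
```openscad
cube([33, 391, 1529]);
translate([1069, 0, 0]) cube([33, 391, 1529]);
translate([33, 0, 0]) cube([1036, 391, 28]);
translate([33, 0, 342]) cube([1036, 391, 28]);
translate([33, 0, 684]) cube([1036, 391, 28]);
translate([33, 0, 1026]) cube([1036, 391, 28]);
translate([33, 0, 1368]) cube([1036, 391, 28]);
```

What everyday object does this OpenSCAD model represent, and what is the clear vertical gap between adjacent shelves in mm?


A bookshelf. The clear shelf gap is 314 mm.

Two tall side panels with 5 horizontal boards between them — a bookshelf. The first two shelf undersides are at z = 0 and z = 342; with shelf thickness 28, the clear gap is 342 − 0 − 28 = 314 mm.


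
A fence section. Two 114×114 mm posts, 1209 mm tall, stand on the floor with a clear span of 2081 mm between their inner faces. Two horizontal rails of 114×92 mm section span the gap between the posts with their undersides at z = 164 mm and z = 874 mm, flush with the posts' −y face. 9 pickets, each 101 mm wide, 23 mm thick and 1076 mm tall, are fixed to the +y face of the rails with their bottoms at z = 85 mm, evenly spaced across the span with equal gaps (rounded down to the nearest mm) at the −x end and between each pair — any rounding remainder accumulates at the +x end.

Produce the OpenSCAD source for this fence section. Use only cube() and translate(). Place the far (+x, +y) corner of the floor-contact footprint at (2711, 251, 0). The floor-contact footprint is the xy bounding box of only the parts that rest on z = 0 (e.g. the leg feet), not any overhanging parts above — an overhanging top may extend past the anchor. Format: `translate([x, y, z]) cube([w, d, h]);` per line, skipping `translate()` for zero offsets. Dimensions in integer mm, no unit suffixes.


translate([402, 137, 0]) cube([114, 114, 1209]);
translate([2597, 137, 0]) cube([114, 114, 1209]);
translate([516, 137, 164]) cube([2081, 114, 92]);
translate([516, 137, 874]) cube([2081, 114, 92]);
translate([633, 251, 85]) cube([101, 23, 1076]);
translate([851, 251, 85]) cube([101, 23, 1076]);
translate([1069, 251, 85]) cube([101, 23, 1076]);
translate([1287, 251, 85]) cube([101, 23, 1076]);
translate([1505, 251, 85]) cube([101, 23, 1076]);
translate([1723, 251, 85]) cube([101, 23, 1076]);
translate([1941, 251, 85]) cube([101, 23, 1076]);
translate([2159, 251, 85]) cube([101, 23, 1076]);
translate([2377, 251, 85]) cube([101, 23, 1076]);


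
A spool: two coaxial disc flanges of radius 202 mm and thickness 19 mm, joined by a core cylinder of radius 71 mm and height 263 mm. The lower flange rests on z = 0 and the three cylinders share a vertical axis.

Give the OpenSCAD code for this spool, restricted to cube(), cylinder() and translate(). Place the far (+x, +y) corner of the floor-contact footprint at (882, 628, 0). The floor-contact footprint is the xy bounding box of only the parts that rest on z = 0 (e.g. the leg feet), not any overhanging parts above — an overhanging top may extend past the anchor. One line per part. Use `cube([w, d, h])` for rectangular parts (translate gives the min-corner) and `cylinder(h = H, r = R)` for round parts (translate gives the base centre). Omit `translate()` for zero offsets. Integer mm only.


translate([680, 426, 0]) cylinder(h = 19, r = 202);
translate([680, 426, 19]) cylinder(h = 263, r = 71);
translate([680, 426, 282]) cylinder(h = 19, r = 202);


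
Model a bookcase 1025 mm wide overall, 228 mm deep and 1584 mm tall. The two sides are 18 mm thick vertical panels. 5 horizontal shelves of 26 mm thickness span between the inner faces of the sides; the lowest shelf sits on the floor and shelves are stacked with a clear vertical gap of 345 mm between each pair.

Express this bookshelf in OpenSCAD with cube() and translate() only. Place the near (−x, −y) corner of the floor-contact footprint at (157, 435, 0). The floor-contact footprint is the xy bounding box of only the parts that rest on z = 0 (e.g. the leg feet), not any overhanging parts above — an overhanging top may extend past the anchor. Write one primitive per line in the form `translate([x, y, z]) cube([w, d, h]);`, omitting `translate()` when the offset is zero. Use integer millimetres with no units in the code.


translate([157, 435, 0]) cube([18, 228, 1584]);
translate([1164, 435, 0]) cube([18, 228, 1584]);
translate([175, 435, 0]) cube([989, 228, 26]);
translate([175, 435, 371]) cube([989, 228, 26]);
translate([175, 435, 742]) cube([989, 228, 26]);
translate([175, 435, 1113]) cube([989, 228, 26]);
translate([175, 435, 1484]) cube([989, 228, 26]);


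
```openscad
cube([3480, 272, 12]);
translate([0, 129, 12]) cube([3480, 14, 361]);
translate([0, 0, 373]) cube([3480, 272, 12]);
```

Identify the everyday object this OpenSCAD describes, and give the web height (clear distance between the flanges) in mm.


An I-beam. The web height is 361 mm.

Two wide flanges with a thin centred web — an I-beam. Overall 385 mm minus two 12 mm flanges gives a web of 385 − 2·12 = 361 mm.


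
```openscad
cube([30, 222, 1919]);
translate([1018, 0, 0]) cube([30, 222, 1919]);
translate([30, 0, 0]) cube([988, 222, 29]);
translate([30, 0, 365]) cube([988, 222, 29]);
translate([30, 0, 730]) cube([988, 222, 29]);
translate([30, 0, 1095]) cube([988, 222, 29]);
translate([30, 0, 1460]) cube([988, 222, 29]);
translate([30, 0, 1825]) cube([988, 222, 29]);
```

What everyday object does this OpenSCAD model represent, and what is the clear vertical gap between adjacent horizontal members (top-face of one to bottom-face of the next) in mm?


A bookshelf. The clear shelf gap is 336 mm.

Two tall side panels with 6 horizontal boards between them — a bookshelf. The first two shelf undersides are at z = 0 and z = 365; with shelf thickness 29, the clear gap is 365 − 0 − 29 = 336 mm.


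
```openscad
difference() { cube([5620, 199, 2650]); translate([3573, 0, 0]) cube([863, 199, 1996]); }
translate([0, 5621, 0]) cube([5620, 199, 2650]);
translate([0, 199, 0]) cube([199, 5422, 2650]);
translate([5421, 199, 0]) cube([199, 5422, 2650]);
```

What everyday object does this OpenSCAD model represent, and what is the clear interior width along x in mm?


A single room. The interior width is 5222 mm.

Four walls enclosing a rectangle with a door in the front wall — a room. Outside width 5620 minus two 199 mm walls gives 5222 mm.


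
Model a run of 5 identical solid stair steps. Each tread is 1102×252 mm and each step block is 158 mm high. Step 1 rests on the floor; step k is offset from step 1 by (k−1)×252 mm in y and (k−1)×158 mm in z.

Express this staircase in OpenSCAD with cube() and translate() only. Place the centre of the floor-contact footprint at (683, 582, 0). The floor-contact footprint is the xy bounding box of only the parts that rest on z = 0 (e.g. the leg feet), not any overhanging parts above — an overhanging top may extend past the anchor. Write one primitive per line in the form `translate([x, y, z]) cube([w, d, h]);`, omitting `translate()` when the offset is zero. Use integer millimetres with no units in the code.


translate([132, 456, 0]) cube([1102, 252, 158]);
translate([132, 708, 158]) cube([1102, 252, 158]);
translate([132, 960, 316]) cube([1102, 252, 158]);
translate([132, 1212, 474]) cube([1102, 252, 158]);
translate([132, 1464, 632]) cube([1102, 252, 158]);


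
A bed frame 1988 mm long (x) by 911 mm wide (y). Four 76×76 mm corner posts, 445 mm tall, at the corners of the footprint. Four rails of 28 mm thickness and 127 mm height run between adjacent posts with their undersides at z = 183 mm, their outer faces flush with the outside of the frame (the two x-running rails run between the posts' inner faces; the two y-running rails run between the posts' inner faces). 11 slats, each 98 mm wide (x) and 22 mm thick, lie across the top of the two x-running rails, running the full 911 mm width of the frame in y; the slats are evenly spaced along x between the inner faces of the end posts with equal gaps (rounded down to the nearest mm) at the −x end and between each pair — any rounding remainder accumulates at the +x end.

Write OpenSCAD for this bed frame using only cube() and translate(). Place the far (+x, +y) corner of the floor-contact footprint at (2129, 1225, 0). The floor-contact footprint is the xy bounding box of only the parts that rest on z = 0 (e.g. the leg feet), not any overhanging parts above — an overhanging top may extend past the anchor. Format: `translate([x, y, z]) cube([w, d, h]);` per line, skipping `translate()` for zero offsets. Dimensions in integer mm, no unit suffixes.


translate([141, 314, 0]) cube([76, 76, 445]);
translate([141, 1149, 0]) cube([76, 76, 445]);
translate([2053, 314, 0]) cube([76, 76, 445]);
translate([2053, 1149, 0]) cube([76, 76, 445]);
translate([217, 314, 183]) cube([1836, 28, 127]);
translate([217, 1197, 183]) cube([1836, 28, 127]);
translate([141, 390, 183]) cube([28, 759, 127]);
translate([2101, 390, 183]) cube([28, 759, 127]);
translate([280, 314, 310]) cube([98, 911, 22]);
translate([441, 314, 310]) cube([98, 911, 22]);
translate([602, 314, 310]) cube([98, 911, 22]);
translate([763, 314, 310]) cube([98, 911, 22]);
translate([924, 314, 310]) cube([98, 911, 22]);
translate([1085, 314, 310]) cube([98, 911, 22]);
translate([1246, 314, 310]) cube([98, 911, 22]);
translate([1407, 314, 310]) cube([98, 911, 22]);
translate([1568, 314, 310]) cube([98, 911, 22]);
translate([1729, 314, 310]) cube([98, 911, 22]);
translate([1890, 314, 310]) cube([98, 911, 22]);


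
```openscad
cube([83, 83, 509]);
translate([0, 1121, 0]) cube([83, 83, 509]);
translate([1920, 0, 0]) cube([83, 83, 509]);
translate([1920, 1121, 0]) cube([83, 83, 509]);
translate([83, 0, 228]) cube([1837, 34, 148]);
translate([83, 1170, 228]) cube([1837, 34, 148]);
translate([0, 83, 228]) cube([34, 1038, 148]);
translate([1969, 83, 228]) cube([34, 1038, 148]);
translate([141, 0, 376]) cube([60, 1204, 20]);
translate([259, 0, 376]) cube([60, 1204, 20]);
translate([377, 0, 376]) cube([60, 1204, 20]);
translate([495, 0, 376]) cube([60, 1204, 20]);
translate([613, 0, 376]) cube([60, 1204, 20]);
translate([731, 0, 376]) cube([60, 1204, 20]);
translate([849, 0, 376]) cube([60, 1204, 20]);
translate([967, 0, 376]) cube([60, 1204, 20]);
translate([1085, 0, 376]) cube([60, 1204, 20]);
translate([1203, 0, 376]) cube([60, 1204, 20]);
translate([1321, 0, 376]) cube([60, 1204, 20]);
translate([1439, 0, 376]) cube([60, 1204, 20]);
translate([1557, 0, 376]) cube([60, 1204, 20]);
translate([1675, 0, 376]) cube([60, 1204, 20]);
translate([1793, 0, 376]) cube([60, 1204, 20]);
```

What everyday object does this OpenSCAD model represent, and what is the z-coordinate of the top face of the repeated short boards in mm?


A bed frame. The slat-top height is 396 mm.

Four posts, four rails, and a row of slats — a bed frame. Slats sit on the rails at z = 228 + 148 = 376; with slat thickness 20, the top is 396 mm.


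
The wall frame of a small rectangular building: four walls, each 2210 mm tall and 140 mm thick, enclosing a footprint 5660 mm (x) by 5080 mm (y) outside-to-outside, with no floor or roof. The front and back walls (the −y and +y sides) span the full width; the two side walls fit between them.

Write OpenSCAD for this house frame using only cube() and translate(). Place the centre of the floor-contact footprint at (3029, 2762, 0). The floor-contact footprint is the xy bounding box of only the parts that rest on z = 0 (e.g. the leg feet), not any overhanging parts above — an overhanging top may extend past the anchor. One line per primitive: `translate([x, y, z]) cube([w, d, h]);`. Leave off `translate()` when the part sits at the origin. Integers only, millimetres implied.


translate([199, 222, 0]) cube([5660, 140, 2210]);
translate([199, 5162, 0]) cube([5660, 140, 2210]);
translate([199, 362, 0]) cube([140, 4800, 2210]);
translate([5719, 362, 0]) cube([140, 4800, 2210]);


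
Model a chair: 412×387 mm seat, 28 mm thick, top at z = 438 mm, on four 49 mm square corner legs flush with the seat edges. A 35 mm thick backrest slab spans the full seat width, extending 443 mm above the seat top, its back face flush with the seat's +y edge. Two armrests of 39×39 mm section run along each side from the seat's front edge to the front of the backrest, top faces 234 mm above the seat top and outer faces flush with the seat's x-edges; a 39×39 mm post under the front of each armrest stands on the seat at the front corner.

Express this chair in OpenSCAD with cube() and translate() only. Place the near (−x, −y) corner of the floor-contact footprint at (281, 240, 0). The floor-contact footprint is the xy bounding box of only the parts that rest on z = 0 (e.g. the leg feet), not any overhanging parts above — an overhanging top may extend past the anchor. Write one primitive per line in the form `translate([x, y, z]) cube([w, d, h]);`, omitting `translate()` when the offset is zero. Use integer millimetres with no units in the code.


translate([281, 240, 410]) cube([412, 387, 28]);
translate([281, 240, 0]) cube([49, 49, 410]);
translate([644, 240, 0]) cube([49, 49, 410]);
translate([281, 578, 0]) cube([49, 49, 410]);
translate([644, 578, 0]) cube([49, 49, 410]);
translate([281, 592, 438]) cube([412, 35, 443]);
translate([281, 240, 633]) cube([39, 352, 39]);
translate([654, 240, 633]) cube([39, 352, 39]);
translate([281, 240, 438]) cube([39, 39, 195]);
translate([654, 240, 438]) cube([39, 39, 195]);


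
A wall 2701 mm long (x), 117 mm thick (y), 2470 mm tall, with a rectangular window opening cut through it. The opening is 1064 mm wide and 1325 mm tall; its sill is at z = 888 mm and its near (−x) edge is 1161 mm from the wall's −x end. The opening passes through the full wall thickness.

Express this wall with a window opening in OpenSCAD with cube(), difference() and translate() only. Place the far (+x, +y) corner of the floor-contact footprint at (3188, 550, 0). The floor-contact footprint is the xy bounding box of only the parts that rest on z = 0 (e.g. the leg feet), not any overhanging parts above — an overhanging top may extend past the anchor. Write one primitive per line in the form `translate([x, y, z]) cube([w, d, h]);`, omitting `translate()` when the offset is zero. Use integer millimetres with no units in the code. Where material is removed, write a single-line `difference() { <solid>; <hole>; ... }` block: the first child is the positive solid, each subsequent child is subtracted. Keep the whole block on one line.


difference() { translate([487, 433, 0]) cube([2701, 117, 2470]); translate([1648, 433, 888]) cube([1064, 117, 1325]); }


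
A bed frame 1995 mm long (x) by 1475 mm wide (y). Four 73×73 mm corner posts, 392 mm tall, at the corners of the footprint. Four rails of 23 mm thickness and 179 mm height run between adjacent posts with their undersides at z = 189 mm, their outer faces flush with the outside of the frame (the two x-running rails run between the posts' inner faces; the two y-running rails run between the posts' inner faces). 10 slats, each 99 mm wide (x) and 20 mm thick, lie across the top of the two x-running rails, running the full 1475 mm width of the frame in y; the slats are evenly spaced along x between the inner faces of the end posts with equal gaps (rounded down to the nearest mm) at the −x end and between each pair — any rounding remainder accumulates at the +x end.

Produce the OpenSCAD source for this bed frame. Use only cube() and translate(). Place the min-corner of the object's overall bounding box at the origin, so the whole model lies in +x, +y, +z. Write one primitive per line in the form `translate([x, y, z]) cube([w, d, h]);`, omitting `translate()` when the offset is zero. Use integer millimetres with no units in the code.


// slat z = rail_z + rail_h = 189 + 179 = 368
// slat gap = ⌊(1849 − 10·99) / 11⌋ = 78
cube([73, 73, 392]);
translate([0, 1402, 0]) cube([73, 73, 392]);
translate([1922, 0, 0]) cube([73, 73, 392]);
translate([1922, 1402, 0]) cube([73, 73, 392]);
translate([73, 0, 189]) cube([1849, 23, 179]);
translate([73, 1452, 189]) cube([1849, 23, 179]);
translate([0, 73, 189]) cube([23, 1329, 179]);
translate([1972, 73, 189]) cube([23, 1329, 179]);
translate([151, 0, 368]) cube([99, 1475, 20]);
translate([328, 0, 368]) cube([99, 1475, 20]);
translate([505, 0, 368]) cube([99, 1475, 20]);
translate([682, 0, 368]) cube([99, 1475, 20]);
translate([859, 0, 368]) cube([99, 1475, 20]);
translate([1036, 0, 368]) cube([99, 1475, 20]);
translate([1213, 0, 368]) cube([99, 1475, 20]);
translate([1390, 0, 368]) cube([99, 1475, 20]);
translate([1567, 0, 368]) cube([99, 1475, 20]);
translate([1744, 0, 368]) cube([99, 1475, 20]);


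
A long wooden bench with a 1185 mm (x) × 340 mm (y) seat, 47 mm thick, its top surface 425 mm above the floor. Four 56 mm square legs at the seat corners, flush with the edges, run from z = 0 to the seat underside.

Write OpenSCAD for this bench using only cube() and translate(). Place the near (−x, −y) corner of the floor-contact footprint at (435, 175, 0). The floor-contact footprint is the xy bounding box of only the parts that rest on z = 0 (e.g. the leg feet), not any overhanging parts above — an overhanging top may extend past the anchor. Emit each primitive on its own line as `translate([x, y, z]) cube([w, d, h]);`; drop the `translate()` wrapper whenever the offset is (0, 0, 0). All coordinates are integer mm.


translate([435, 175, 378]) cube([1185, 340, 47]);
translate([435, 175, 0]) cube([56, 56, 378]);
translate([435, 459, 0]) cube([56, 56, 378]);
translate([1564, 175, 0]) cube([56, 56, 378]);
translate([1564, 459, 0]) cube([56, 56, 378]);


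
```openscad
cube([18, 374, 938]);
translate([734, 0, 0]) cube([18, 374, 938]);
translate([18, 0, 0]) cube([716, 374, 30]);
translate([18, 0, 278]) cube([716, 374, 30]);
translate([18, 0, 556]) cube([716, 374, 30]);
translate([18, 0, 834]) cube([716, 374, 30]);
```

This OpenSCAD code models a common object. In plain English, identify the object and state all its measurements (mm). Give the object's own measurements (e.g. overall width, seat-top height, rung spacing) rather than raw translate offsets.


An open bookshelf. Two side panels, each 18 mm thick, 374 mm deep and 938 mm tall, stand 752 mm apart (outside-to-outside). Between them sit 4 shelves, each 30 mm thick and 374 mm deep, spanning the full gap between the sides. The bottom shelf rests on the floor (its underside at z = 0) and the clear gap between one shelf's top and the next shelf's underside is 248 mm.


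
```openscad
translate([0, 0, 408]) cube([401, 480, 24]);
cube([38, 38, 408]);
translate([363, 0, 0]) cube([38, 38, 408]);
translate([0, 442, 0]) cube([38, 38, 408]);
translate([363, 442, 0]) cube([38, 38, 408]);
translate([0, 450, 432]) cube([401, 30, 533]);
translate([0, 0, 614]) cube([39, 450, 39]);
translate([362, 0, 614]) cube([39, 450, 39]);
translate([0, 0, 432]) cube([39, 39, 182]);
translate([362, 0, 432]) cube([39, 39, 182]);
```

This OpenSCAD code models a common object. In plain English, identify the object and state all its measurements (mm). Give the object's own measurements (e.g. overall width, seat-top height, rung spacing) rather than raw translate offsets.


A chair. The seat is a 401×480×24 mm slab with its top at z = 432 mm, on four 38×38 mm corner legs (flush with the seat edges, standing on z = 0). A flat backrest 30 mm thick, 533 mm tall, spans the full seat width and rises from the seat top along its +y edge, rear face flush with the rear of the seat. Two armrests of 39×39 mm section run along each side from the seat's front edge to the front of the backrest, top faces 221 mm above the seat top and outer faces flush with the seat's x-edges; a 39×39 mm post under the front of each armrest stands on the seat at the front corner.


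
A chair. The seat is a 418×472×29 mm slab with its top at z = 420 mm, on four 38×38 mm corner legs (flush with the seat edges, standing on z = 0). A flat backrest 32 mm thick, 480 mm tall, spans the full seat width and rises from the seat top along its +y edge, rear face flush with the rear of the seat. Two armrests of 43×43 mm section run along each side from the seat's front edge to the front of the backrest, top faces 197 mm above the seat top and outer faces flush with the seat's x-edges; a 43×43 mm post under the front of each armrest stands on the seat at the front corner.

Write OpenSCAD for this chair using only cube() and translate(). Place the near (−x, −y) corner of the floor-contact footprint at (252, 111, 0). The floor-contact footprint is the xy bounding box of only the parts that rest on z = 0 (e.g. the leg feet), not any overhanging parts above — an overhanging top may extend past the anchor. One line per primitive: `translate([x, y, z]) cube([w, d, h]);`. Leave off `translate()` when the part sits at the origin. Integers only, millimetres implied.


translate([252, 111, 391]) cube([418, 472, 29]);
translate([252, 111, 0]) cube([38, 38, 391]);
translate([632, 111, 0]) cube([38, 38, 391]);
translate([252, 545, 0]) cube([38, 38, 391]);
translate([632, 545, 0]) cube([38, 38, 391]);
translate([252, 551, 420]) cube([418, 32, 480]);
translate([252, 111, 574]) cube([43, 440, 43]);
translate([627, 111, 574]) cube([43, 440, 43]);
translate([252, 111, 420]) cube([43, 43, 154]);
translate([627, 111, 420]) cube([43, 43, 154]);


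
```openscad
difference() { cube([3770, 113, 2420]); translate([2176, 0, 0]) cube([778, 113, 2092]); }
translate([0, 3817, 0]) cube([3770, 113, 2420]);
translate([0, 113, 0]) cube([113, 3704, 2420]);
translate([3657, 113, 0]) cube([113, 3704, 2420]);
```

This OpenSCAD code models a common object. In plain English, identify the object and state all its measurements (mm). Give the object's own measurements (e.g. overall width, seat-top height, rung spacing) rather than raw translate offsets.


A single room: four walls, each 2420 mm tall and 113 mm thick, enclosing an outside footprint 3770×3930 mm (x × y), no floor or roof. The front and back walls (−y and +y sides) run the full x-width; the side walls fit between their inner faces. A door opening 778 mm wide and 2092 mm tall is cut through the front wall from the floor up, its −x edge 2176 mm from the wall's −x end.


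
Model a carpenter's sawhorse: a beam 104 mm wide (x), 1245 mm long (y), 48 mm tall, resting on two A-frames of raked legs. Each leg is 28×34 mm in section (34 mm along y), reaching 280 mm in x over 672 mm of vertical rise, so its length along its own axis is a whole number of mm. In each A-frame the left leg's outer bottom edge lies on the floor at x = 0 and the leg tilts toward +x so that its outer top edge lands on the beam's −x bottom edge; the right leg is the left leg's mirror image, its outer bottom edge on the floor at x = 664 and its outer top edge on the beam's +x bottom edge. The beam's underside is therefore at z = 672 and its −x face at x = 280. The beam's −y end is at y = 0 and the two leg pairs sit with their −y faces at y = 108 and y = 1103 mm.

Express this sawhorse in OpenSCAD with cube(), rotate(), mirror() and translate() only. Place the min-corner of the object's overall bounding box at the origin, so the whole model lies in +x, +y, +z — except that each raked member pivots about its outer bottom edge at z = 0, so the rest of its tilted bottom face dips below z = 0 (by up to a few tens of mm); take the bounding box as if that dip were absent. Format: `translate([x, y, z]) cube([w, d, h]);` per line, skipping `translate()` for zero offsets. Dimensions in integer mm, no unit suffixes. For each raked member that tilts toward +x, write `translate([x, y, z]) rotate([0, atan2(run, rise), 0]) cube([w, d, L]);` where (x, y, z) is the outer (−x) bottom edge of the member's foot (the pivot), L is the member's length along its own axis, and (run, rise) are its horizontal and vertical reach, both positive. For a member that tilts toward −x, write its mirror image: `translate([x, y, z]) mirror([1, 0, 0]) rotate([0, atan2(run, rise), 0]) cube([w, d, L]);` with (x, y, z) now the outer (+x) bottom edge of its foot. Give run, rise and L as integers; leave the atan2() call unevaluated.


translate([280, 0, 672]) cube([104, 1245, 48]);
translate([0, 108, 0]) rotate([0, atan2(280, 672), 0]) cube([28, 34, 728]);
translate([664, 108, 0]) mirror([1, 0, 0]) rotate([0, atan2(280, 672), 0]) cube([28, 34, 728]);
translate([0, 1103, 0]) rotate([0, atan2(280, 672), 0]) cube([28, 34, 728]);
translate([664, 1103, 0]) mirror([1, 0, 0]) rotate([0, atan2(280, 672), 0]) cube([28, 34, 728]);


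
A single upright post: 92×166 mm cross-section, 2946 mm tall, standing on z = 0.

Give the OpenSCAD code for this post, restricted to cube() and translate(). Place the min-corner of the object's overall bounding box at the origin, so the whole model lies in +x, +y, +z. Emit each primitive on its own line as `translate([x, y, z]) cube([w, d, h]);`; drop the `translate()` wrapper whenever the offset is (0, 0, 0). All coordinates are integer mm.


cube([92, 166, 2946]);


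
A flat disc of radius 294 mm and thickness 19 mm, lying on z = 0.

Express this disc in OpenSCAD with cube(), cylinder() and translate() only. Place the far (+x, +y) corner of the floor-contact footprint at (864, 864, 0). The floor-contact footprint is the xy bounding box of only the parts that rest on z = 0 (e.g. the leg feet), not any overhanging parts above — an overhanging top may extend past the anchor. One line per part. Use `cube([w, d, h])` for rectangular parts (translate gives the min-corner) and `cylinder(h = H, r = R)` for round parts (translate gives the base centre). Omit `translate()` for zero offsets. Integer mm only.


translate([570, 570, 0]) cylinder(h = 19, r = 294);


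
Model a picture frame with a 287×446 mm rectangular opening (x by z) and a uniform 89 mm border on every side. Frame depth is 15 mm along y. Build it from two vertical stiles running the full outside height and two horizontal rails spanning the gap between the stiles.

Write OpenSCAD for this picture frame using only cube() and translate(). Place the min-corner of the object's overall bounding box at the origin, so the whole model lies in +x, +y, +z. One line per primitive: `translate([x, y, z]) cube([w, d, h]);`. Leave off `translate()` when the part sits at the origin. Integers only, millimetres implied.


cube([89, 15, 624]);
translate([376, 0, 0]) cube([89, 15, 624]);
translate([89, 0, 0]) cube([287, 15, 89]);
translate([89, 0, 535]) cube([287, 15, 89]);


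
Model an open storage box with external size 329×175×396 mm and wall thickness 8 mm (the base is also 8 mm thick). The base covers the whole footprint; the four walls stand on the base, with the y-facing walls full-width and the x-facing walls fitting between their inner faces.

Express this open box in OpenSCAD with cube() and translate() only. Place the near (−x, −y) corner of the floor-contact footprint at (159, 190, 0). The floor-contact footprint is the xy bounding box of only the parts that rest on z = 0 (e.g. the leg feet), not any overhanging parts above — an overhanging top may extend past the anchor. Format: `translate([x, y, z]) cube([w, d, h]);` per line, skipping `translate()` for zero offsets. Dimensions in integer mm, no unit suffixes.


translate([159, 190, 0]) cube([329, 175, 8]);
translate([159, 190, 8]) cube([329, 8, 388]);
translate([159, 357, 8]) cube([329, 8, 388]);
translate([159, 198, 8]) cube([8, 159, 388]);
translate([480, 198, 8]) cube([8, 159, 388]);


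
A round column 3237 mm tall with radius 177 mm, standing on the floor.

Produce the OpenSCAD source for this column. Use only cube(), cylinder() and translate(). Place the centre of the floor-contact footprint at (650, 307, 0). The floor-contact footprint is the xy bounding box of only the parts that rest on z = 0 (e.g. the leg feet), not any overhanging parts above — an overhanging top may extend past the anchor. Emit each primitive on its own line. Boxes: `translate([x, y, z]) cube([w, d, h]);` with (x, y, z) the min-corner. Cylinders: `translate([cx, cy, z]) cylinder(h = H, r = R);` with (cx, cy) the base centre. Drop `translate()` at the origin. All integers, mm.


translate([650, 307, 0]) cylinder(h = 3237, r = 177);


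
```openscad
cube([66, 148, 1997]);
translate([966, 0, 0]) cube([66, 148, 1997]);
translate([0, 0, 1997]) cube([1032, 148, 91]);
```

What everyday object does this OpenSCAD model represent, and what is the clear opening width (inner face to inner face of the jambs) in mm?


A door frame. The clear opening width is 900 mm.

Two 1997 mm tall posts with a header on top — a door frame. The left jamb is 66 mm wide at x = 0; the right jamb starts at x = 966. The clear opening is 966 − 66 = 900 mm.


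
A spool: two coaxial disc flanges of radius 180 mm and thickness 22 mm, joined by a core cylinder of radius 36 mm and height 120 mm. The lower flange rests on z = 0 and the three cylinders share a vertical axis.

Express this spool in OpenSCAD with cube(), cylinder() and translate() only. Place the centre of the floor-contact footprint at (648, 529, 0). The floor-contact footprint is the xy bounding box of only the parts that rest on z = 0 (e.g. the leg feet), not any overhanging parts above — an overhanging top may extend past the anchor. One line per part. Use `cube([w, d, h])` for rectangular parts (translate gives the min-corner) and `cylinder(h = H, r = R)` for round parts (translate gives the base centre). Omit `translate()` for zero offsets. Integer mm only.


translate([648, 529, 0]) cylinder(h = 22, r = 180);
translate([648, 529, 22]) cylinder(h = 120, r = 36);
translate([648, 529, 142]) cylinder(h = 22, r = 180);


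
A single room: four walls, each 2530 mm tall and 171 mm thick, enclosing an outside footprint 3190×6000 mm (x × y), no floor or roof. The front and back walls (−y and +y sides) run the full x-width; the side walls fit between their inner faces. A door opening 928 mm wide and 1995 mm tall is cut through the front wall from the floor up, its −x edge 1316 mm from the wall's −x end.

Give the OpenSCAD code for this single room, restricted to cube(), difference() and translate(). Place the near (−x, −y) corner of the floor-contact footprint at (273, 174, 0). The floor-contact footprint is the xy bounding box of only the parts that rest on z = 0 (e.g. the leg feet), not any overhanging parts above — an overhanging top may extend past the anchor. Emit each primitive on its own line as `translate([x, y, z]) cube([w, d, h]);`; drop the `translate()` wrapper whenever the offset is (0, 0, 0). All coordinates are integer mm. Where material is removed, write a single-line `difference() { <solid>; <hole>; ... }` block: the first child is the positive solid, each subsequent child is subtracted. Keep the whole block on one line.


difference() { translate([273, 174, 0]) cube([3190, 171, 2530]); translate([1589, 174, 0]) cube([928, 171, 1995]); }
translate([273, 6003, 0]) cube([3190, 171, 2530]);
translate([273, 345, 0]) cube([171, 5658, 2530]);
translate([3292, 345, 0]) cube([171, 5658, 2530]);


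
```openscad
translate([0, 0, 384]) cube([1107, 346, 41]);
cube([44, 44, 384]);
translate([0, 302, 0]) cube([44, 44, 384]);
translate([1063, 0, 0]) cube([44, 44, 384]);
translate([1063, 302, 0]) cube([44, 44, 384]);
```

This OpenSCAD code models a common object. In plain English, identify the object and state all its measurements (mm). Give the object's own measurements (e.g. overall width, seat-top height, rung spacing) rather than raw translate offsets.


A long wooden bench with a 1107 mm (x) × 346 mm (y) seat, 41 mm thick, its top surface 425 mm above the floor. Four 44 mm square legs at the seat corners, flush with the edges, run from z = 0 to the seat underside.


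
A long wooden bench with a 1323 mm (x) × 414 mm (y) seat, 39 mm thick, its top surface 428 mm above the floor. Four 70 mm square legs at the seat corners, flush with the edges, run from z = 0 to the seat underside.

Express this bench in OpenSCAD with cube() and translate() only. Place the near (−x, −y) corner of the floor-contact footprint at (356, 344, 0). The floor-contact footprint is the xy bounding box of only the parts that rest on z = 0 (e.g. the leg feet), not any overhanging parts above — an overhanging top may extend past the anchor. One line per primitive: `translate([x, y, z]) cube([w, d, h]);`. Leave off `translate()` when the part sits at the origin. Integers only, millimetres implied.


translate([356, 344, 389]) cube([1323, 414, 39]);
translate([356, 344, 0]) cube([70, 70, 389]);
translate([356, 688, 0]) cube([70, 70, 389]);
translate([1609, 344, 0]) cube([70, 70, 389]);
translate([1609, 688, 0]) cube([70, 70, 389]);


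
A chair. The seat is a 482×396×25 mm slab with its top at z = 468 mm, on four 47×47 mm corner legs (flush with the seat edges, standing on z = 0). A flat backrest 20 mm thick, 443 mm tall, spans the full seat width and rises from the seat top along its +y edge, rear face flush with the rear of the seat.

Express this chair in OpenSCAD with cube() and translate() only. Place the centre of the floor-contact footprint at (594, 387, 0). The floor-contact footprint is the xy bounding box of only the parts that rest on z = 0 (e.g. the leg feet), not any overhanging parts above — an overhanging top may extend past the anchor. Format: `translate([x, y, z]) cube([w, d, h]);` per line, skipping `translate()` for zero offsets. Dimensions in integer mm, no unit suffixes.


translate([353, 189, 443]) cube([482, 396, 25]);
translate([353, 189, 0]) cube([47, 47, 443]);
translate([788, 189, 0]) cube([47, 47, 443]);
translate([353, 538, 0]) cube([47, 47, 443]);
translate([788, 538, 0]) cube([47, 47, 443]);
translate([353, 565, 468]) cube([482, 20, 443]);


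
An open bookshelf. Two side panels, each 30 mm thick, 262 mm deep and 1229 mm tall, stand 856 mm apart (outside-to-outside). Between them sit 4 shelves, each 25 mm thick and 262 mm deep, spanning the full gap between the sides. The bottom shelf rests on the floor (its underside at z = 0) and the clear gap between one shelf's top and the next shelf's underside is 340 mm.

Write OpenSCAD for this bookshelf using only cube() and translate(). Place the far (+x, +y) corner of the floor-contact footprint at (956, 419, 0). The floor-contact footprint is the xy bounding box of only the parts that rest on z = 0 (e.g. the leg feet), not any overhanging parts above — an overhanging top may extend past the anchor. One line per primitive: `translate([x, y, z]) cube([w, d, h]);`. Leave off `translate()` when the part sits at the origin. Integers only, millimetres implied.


translate([100, 157, 0]) cube([30, 262, 1229]);
translate([926, 157, 0]) cube([30, 262, 1229]);
translate([130, 157, 0]) cube([796, 262, 25]);
translate([130, 157, 365]) cube([796, 262, 25]);
translate([130, 157, 730]) cube([796, 262, 25]);
translate([130, 157, 1095]) cube([796, 262, 25]);


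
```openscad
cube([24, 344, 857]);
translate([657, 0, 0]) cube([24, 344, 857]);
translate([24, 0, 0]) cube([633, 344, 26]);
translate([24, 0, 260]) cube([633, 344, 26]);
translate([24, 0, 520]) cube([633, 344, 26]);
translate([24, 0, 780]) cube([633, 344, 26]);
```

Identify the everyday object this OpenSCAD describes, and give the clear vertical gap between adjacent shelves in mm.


A bookshelf. The clear shelf gap is 234 mm.

Two tall side panels with 4 horizontal boards between them — a bookshelf. The first two shelf undersides are at z = 0 and z = 260; with shelf thickness 26, the clear gap is 260 − 0 − 26 = 234 mm.


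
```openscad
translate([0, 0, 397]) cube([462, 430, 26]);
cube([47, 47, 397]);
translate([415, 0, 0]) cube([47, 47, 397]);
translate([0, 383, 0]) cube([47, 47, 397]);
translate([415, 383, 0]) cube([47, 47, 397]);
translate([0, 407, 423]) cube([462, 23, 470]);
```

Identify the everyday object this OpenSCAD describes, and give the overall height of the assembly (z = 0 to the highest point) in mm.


A chair. The overall height is 893 mm.

A slab on four corner posts with a tall panel at the back — a chair. The seat slab sits at z = 397 with thickness 26, and the 470 mm backrest starts at the seat top, so the overall height is 397 + 26 + 470 = 893 mm.


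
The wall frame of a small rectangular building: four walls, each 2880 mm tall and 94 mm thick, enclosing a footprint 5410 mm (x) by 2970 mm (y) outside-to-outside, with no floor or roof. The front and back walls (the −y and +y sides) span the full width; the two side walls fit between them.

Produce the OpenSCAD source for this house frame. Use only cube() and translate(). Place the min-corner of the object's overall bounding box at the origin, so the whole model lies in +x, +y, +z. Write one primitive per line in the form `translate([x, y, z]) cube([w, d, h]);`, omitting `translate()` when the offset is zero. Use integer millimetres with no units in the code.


cube([5410, 94, 2880]);
translate([0, 2876, 0]) cube([5410, 94, 2880]);
translate([0, 94, 0]) cube([94, 2782, 2880]);
translate([5316, 94, 0]) cube([94, 2782, 2880]);
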